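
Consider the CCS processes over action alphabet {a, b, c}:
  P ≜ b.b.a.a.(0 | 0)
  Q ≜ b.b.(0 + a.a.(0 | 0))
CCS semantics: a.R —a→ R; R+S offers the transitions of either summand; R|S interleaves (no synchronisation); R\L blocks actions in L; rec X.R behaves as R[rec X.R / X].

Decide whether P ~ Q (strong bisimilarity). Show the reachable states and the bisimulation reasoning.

P's transition system — 5 states:
  u0 = b.b.a.a.(0 | 0) ⊢ -b-> u1
  u1 = b.a.a.(0 | 0) ⊢ -b-> u2
  u2 = a.a.(0 | 0) ⊢ -a-> u3
  u3 = a.(0 | 0) ⊢ -a-> u4
  u4 = 0 | 0 ⊢ (no moves)
Q's transition system — 5 states:
  v0 = b.b.(0 + a.a.(0 | 0)) ⊢ -b-> v1
  v1 = b.(0 + a.a.(0 | 0)) ⊢ -b-> v2
  v2 = 0 + a.a.(0 | 0) ⊢ -a-> v3
  v3 = a.(0 | 0) ⊢ -a-> v4
  v4 = 0 | 0 ⊢ (no moves)
Bisimilarity quotient blocks:
  B0 = {u0, v0}
  B1 = {u1, v1}
  B2 = {u2, v2}
  B3 = {u3, v3}
  B4 = {u4, v4}
u0 ∈ B0, v0 ∈ B0 → same block

YES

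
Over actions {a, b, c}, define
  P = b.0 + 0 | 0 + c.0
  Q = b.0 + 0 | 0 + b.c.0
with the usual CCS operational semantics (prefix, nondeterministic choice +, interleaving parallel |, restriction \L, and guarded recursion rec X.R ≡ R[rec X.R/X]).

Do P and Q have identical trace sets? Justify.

Reachable graph of P (2 states):
  m0 = b.0 + 0 | 0 + c.0 has moves -b-> m1, -c-> m1
  m1 = 0 has moves stopped
Reachable graph of Q (3 states):
  n0 = b.0 + 0 | 0 + b.c.0 has moves -b-> n1, -b-> n2
  n1 = 0 has moves stopped
  n2 = c.0 has moves -c-> n1
Run σ = ⟨c⟩ on P: start {m0}
  step 1 (c): {m1}
  P completes σ.
Run σ = ⟨c⟩ on Q: start {n0}
  step 1 (c): ∅ (Q stuck)

traces(P) ≠ traces(Q) — witness ⟨c⟩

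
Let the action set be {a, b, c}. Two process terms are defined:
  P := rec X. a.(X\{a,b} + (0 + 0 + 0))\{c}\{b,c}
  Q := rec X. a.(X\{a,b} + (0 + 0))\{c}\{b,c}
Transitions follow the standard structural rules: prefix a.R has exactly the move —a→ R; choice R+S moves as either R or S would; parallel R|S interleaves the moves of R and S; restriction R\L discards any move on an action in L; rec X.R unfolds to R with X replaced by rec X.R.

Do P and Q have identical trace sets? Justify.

LTS(P): 2 reachable states
  u0 = rec X. a.(X\{a,b} + (0 + 0 + 0))\{c}\{b,c} has moves ··a··> u1
  u1 = ((rec X. a.(X\{a,b} + (0 + 0 + 0))\{c}\{b,c})\{a,b} + (0 + 0 + 0))\{c}\{b,c} has moves (no moves)
LTS(Q): 2 reachable states
  v0 = rec X. a.(X\{a,b} + (0 + 0))\{c}\{b,c} has moves ··a··> v1
  v1 = ((rec X. a.(X\{a,b} + (0 + 0))\{c}\{b,c})\{a,b} + (0 + 0))\{c}\{b,c} has moves (no moves)
Bisimilarity quotient blocks:
  B0 = {u0, v0}
  B1 = {u1, v1}
u0 ∈ B0, v0 ∈ B0 → same block
Bisimilar ⇒ trace-equivalent.

YES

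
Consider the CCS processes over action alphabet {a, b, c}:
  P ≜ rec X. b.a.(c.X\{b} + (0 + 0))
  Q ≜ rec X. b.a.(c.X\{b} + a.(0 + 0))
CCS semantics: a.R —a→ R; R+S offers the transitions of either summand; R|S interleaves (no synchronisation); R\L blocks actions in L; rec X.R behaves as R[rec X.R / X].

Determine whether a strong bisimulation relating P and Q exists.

not bisimilar

Reachable graph of P (4 states):
  s0 = rec X. b.a.(c.X\{b} + (0 + 0)) → ··b··> s1
  s1 = a.(c.(rec X. b.a.(c.X\{b} + (0 + 0)))\{b} + (0 + 0)) → ··a··> s2
  s2 = c.(rec X. b.a.(c.X\{b} + (0 + 0)))\{b} + (0 + 0) → ··c··> s3
  s3 = (rec X. b.a.(c.X\{b} + (0 + 0)))\{b} → ·
Reachable graph of Q (5 states):
  t0 = rec X. b.a.(c.X\{b} + a.(0 + 0)) → ··b··> t1
  t1 = a.(c.(rec X. b.a.(c.X\{b} + a.(0 + 0)))\{b} + a.(0 + 0)) → ··a··> t2
  t2 = c.(rec X. b.a.(c.X\{b} + a.(0 + 0)))\{b} + a.(0 + 0) → ··a··> t3, ··c··> t4
  t3 = 0 + 0 → ·
  t4 = (rec X. b.a.(c.X\{b} + a.(0 + 0)))\{b} → ·
Bisimilarity quotient blocks:
  B0 = {s0}
  B1 = {s1}
  B2 = {s2}
  B3 = {s3, t3, t4}
  B4 = {t0}
  B5 = {t1}
  B6 = {t2}
s0 ∈ B0, t0 ∈ B4 → different blocks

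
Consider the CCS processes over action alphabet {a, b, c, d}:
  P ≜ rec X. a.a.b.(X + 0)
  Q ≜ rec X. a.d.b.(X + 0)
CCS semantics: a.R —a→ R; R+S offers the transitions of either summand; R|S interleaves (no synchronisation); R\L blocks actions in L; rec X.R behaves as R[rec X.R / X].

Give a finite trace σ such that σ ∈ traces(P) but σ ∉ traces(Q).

Reachable graph of P (4 states):
  s0 = rec X. a.a.b.(X + 0) :: =a=> s1
  s1 = a.b.((rec X. a.a.b.(X + 0)) + 0) :: =a=> s2
  s2 = b.((rec X. a.a.b.(X + 0)) + 0) :: =b=> s3
  s3 = (rec X. a.a.b.(X + 0)) + 0 :: =a=> s1
Reachable graph of Q (4 states):
  t0 = rec X. a.d.b.(X + 0) :: =a=> t1
  t1 = d.b.((rec X. a.d.b.(X + 0)) + 0) :: =d=> t2
  t2 = b.((rec X. a.d.b.(X + 0)) + 0) :: =b=> t3
  t3 = (rec X. a.d.b.(X + 0)) + 0 :: =a=> t1
Executing aa from P (initial set {s0}):
  after a @ step 1: {s1}
  after a @ step 2: {s2}
  P completes σ.
Executing aa from Q (initial set {t0}):
  after a @ step 1: {t1}
  after a @ step 2: ∅ (Q stuck)

aa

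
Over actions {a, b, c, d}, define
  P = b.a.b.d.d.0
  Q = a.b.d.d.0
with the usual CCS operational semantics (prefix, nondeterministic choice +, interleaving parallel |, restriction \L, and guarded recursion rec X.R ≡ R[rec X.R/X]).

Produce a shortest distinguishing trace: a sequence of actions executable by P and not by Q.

LTS(P): 6 reachable states
  s0 = b.a.b.d.d.0 | ··b··> s1
  s1 = a.b.d.d.0 | ··a··> s2
  s2 = b.d.d.0 | ··b··> s3
  s3 = d.d.0 | ··d··> s4
  s4 = d.0 | ··d··> s5
  s5 = 0 | (no moves)
LTS(Q): 5 reachable states
  t0 = a.b.d.d.0 | ··a··> t1
  t1 = b.d.d.0 | ··b··> t2
  t2 = d.d.0 | ··d··> t3
  t3 = d.0 | ··d··> t4
  t4 = 0 | (no moves)
Run σ = ⟨b⟩ on P: start {s0}
  [1] b ⇒ {s1}
  — P admits the full trace.
Run σ = ⟨b⟩ on Q: start {t0}
  [1] b ⇒ ∅ (Q stuck)

b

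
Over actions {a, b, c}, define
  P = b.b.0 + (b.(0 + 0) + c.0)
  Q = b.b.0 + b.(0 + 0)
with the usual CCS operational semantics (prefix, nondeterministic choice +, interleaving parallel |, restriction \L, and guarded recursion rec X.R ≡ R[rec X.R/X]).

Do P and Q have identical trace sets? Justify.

NO — witness ⟨c⟩

P's transition system — 4 states:
  p0 = b.b.0 + (b.(0 + 0) + c.0) :: -b-> p1, -b-> p2, -c-> p3
  p1 = 0 + 0 :: ∅
  p2 = b.0 :: -b-> p3
  p3 = 0 :: ∅
Q's transition system — 4 states:
  q0 = b.b.0 + b.(0 + 0) :: -b-> q1, -b-> q2
  q1 = 0 + 0 :: ∅
  q2 = b.0 :: -b-> q3
  q3 = 0 :: ∅
Executing c from P (initial set {p0}):
  step 1 (c): {p3}
  P completes σ.
Executing c from Q (initial set {q0}):
  step 1 (c): no successor for Q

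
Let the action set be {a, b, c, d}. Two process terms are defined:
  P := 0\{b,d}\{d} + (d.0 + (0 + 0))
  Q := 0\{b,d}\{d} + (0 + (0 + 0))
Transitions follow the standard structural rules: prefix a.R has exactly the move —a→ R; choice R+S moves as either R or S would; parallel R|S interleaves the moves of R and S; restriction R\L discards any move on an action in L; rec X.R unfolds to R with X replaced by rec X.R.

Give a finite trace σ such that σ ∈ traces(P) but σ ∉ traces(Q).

LTS(P): 2 reachable states
  s0 = 0\{b,d}\{d} + (d.0 + (0 + 0)) :: —d→ s1
  s1 = 0 :: (no moves)
LTS(Q): 1 reachable states
  t0 = 0\{b,d}\{d} + (0 + (0 + 0)) :: (no moves)
Run σ = ⟨d⟩ on P: start {s0}
  [1] d ⇒ {s1}
  P completes σ.
Run σ = ⟨d⟩ on Q: start {t0}
  [1] d ⇒ no successor for Q

d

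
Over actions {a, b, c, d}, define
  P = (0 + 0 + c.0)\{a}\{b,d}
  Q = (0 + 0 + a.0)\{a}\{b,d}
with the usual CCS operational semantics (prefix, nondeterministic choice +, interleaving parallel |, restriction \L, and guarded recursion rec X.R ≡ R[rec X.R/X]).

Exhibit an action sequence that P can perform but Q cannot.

P's transition system — 2 states:
  s0 = (0 + 0 + c.0)\{a}\{b,d} has moves =c=> s1
  s1 = 0\{a}\{b,d} has moves stopped
Q's transition system — 1 states:
  t0 = (0 + 0 + a.0)\{a}\{b,d} has moves stopped
Executing c from P (initial set {s0}):
  [1] c ⇒ {s1}
  — P admits the full trace.
Executing c from Q (initial set {t0}):
  [1] c ⇒ ∅  — Q cannot continue

c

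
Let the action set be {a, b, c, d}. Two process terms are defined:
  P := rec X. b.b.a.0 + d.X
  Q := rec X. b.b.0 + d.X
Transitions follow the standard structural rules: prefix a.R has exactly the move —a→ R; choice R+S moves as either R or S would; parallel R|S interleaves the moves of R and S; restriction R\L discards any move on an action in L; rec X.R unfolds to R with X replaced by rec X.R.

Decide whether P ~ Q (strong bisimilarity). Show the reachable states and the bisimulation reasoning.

P's transition system — 4 states:
  p0 = rec X. b.b.a.0 + d.X → —b→ p1, —d→ p0
  p1 = b.a.0 → —b→ p2
  p2 = a.0 → —a→ p3
  p3 = 0 → stopped
Q's transition system — 3 states:
  q0 = rec X. b.b.0 + d.X → —b→ q1, —d→ q0
  q1 = b.0 → —b→ q2
  q2 = 0 → stopped
Partition-refinement fixed point:
  B0 = {p0}
  B1 = {p1}
  B2 = {p2}
  B3 = {p3, q2}
  B4 = {q0}
  B5 = {q1}
p0 ∈ B0, q0 ∈ B4 → different blocks

NO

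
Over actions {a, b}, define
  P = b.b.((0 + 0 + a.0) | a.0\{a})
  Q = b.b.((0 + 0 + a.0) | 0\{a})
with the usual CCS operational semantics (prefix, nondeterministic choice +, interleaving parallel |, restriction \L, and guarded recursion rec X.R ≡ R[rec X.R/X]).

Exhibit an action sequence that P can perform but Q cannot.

bbaa

P's transition system — 6 states:
  p0 = b.b.((0 + 0 + a.0) | a.0\{a}) → —b→ p1
  p1 = b.((0 + 0 + a.0) | a.0\{a}) → —b→ p2
  p2 = (0 + 0 + a.0) | a.0\{a} → —a→ p3, —a→ p4
  p3 = (0 + 0 + a.0) | 0\{a} → —a→ p5
  p4 = 0 | a.0\{a} → —a→ p5
  p5 = 0 | 0\{a} → (no moves)
Q's transition system — 4 states:
  q0 = b.b.((0 + 0 + a.0) | 0\{a}) → —b→ q1
  q1 = b.((0 + 0 + a.0) | 0\{a}) → —b→ q2
  q2 = (0 + 0 + a.0) | 0\{a} → —a→ q3
  q3 = 0 | 0\{a} → (no moves)
Trace ⟨bbaa⟩ through P, begin at {p0}:
  step 1 (b): {p1}
  step 2 (b): {p2}
  step 3 (a): {p3, p4}
  step 4 (a): {p5}
  ✓ P
Trace ⟨bbaa⟩ through Q, begin at {q0}:
  step 1 (b): {q1}
  step 2 (b): {q2}
  step 3 (a): {q3}
  step 4 (a): no successor for Q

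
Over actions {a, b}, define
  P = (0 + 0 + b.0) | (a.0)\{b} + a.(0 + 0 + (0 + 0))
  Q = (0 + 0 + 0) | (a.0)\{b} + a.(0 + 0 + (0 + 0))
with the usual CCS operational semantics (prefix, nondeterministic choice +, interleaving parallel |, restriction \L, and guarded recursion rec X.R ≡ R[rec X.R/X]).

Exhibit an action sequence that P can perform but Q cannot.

b

LTS(P): 5 reachable states
  p0 = (0 + 0 + b.0) | (a.0)\{b} + a.(0 + 0 + (0 + 0)) has moves ··a··> p1, ··a··> p2, ··b··> p3
  p1 = (0 + 0 + b.0) | 0\{b} has moves ··b··> p4
  p2 = 0 + 0 + (0 + 0) has moves (no moves)
  p3 = 0 | (a.0)\{b} has moves ··a··> p4
  p4 = 0 | 0\{b} has moves (no moves)
LTS(Q): 3 reachable states
  q0 = (0 + 0 + 0) | (a.0)\{b} + a.(0 + 0 + (0 + 0)) has moves ··a··> q1, ··a··> q2
  q1 = (0 + 0 + 0) | 0\{b} has moves (no moves)
  q2 = 0 + 0 + (0 + 0) has moves (no moves)
Run σ = ⟨b⟩ on P: start {p0}
  step 1 (b): {p3}
  P completes σ.
Run σ = ⟨b⟩ on Q: start {q0}
  step 1 (b): ∅  — Q cannot continue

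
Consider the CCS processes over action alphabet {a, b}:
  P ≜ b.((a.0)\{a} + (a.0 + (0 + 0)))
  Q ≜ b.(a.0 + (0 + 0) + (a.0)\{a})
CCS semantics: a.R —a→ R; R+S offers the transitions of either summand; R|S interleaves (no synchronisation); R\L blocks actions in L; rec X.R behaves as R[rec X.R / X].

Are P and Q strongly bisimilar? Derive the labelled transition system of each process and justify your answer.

bisimilar

P's transition system — 3 states:
  s0 = b.((a.0)\{a} + (a.0 + (0 + 0))) :: =b=> s1
  s1 = (a.0)\{a} + (a.0 + (0 + 0)) :: =a=> s2
  s2 = 0 :: stopped
Q's transition system — 3 states:
  t0 = b.(a.0 + (0 + 0) + (a.0)\{a}) :: =b=> t1
  t1 = a.0 + (0 + 0) + (a.0)\{a} :: =a=> t2
  t2 = 0 :: stopped
Bisimilarity quotient blocks:
  B0 = {s0, t0}
  B1 = {s1, t1}
  B2 = {s2, t2}
s0 ∈ B0, t0 ∈ B0 → same block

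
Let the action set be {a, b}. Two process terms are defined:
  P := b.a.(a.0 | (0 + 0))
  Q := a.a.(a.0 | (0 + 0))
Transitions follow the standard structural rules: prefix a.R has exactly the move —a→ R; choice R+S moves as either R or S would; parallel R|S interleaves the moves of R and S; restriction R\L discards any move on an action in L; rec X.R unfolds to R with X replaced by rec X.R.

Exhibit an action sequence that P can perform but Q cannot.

b

Reachable graph of P (4 states):
  m0 = b.a.(a.0 | (0 + 0)) :: —b→ m1
  m1 = a.(a.0 | (0 + 0)) :: —a→ m2
  m2 = a.0 | (0 + 0) :: —a→ m3
  m3 = 0 | (0 + 0) :: ·
Reachable graph of Q (4 states):
  n0 = a.a.(a.0 | (0 + 0)) :: —a→ n1
  n1 = a.(a.0 | (0 + 0)) :: —a→ n2
  n2 = a.0 | (0 + 0) :: —a→ n3
  n3 = 0 | (0 + 0) :: ·
Run σ = ⟨b⟩ on P: start {m0}
  step 1 (b): {m1}
  ✓ P
Run σ = ⟨b⟩ on Q: start {n0}
  step 1 (b): ∅  — Q cannot continue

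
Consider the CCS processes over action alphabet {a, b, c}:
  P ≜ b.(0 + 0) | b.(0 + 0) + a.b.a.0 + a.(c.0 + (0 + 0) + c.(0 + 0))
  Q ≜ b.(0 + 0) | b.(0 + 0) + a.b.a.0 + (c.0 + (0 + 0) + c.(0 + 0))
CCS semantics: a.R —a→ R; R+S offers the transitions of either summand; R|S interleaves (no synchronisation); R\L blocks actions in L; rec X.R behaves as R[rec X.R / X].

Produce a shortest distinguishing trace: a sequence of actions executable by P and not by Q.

ac

LTS(P): 9 reachable states
  m0 = b.(0 + 0) | b.(0 + 0) + a.b.a.0 + a.(c.0 + (0 + 0) + c.(0 + 0)) | —a→ m1, —a→ m2, —b→ m3, —b→ m4
  m1 = b.a.0 | —b→ m5
  m2 = c.0 + (0 + 0) + c.(0 + 0) | —c→ m6, —c→ m7
  m3 = (0 + 0) | b.(0 + 0) | —b→ m8
  m4 = b.(0 + 0) | (0 + 0) | —b→ m8
  m5 = a.0 | —a→ m6
  m6 = 0 | deadlocked
  m7 = 0 + 0 | deadlocked
  m8 = (0 + 0) | (0 + 0) | deadlocked
LTS(Q): 8 reachable states
  n0 = b.(0 + 0) | b.(0 + 0) + a.b.a.0 + (c.0 + (0 + 0) + c.(0 + 0)) | —a→ n1, —b→ n2, —b→ n3, —c→ n4, —c→ n5
  n1 = b.a.0 | —b→ n6
  n2 = (0 + 0) | b.(0 + 0) | —b→ n7
  n3 = b.(0 + 0) | (0 + 0) | —b→ n7
  n4 = 0 | deadlocked
  n5 = 0 + 0 | deadlocked
  n6 = a.0 | —a→ n4
  n7 = (0 + 0) | (0 + 0) | deadlocked
Executing ac from P (initial set {m0}):
  after a @ step 1: {m1, m2}
  after c @ step 2: {m6, m7}
  P completes σ.
Executing ac from Q (initial set {n0}):
  after a @ step 1: {n1}
  after c @ step 2: ∅ (Q stuck)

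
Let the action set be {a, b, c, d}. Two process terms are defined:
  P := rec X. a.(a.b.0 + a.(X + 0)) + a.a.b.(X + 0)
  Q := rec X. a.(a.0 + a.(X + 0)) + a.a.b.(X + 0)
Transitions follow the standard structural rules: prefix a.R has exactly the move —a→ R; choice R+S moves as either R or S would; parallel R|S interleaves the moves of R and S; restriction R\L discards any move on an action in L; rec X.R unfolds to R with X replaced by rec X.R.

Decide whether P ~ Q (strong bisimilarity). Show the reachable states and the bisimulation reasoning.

NO

LTS(P): 7 reachable states
  p0 = rec X. a.(a.b.0 + a.(X + 0)) + a.a.b.(X + 0) ⊢ —a→ p1, —a→ p2
  p1 = a.b.((rec X. a.(a.b.0 + a.(X + 0)) + a.a.b.(X + 0)) + 0) ⊢ —a→ p3
  p2 = a.b.0 + a.((rec X. a.(a.b.0 + a.(X + 0)) + a.a.b.(X + 0)) + 0) ⊢ —a→ p4, —a→ p5
  p3 = b.((rec X. a.(a.b.0 + a.(X + 0)) + a.a.b.(X + 0)) + 0) ⊢ —b→ p4
  p4 = (rec X. a.(a.b.0 + a.(X + 0)) + a.a.b.(X + 0)) + 0 ⊢ —a→ p1, —a→ p2
  p5 = b.0 ⊢ —b→ p6
  p6 = 0 ⊢ (no moves)
LTS(Q): 6 reachable states
  q0 = rec X. a.(a.0 + a.(X + 0)) + a.a.b.(X + 0) ⊢ —a→ q1, —a→ q2
  q1 = a.0 + a.((rec X. a.(a.0 + a.(X + 0)) + a.a.b.(X + 0)) + 0) ⊢ —a→ q3, —a→ q4
  q2 = a.b.((rec X. a.(a.0 + a.(X + 0)) + a.a.b.(X + 0)) + 0) ⊢ —a→ q5
  q3 = (rec X. a.(a.0 + a.(X + 0)) + a.a.b.(X + 0)) + 0 ⊢ —a→ q1, —a→ q2
  q4 = 0 ⊢ (no moves)
  q5 = b.((rec X. a.(a.0 + a.(X + 0)) + a.a.b.(X + 0)) + 0) ⊢ —b→ q3
Partition-refinement fixed point:
  B0 = {p0, p4}
  B1 = {p2}
  B2 = {p5}
  B3 = {p6, q4}
  B4 = {p1}
  B5 = {p3}
  B6 = {q0, q3}
  B7 = {q2}
  B8 = {q5}
  B9 = {q1}
p0 ∈ B0, q0 ∈ B6 → different blocks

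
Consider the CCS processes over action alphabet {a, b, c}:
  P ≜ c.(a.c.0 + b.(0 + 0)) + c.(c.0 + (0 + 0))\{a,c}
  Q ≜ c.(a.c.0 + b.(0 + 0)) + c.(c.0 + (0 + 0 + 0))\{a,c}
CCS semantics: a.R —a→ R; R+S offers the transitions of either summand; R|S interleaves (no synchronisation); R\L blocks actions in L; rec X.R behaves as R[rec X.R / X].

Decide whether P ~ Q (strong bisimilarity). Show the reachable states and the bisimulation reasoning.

Reachable graph of P (6 states):
  p0 = c.(a.c.0 + b.(0 + 0)) + c.(c.0 + (0 + 0))\{a,c} ⊢ —c→ p1, —c→ p2
  p1 = (c.0 + (0 + 0))\{a,c} ⊢ deadlocked
  p2 = a.c.0 + b.(0 + 0) ⊢ —a→ p3, —b→ p4
  p3 = c.0 ⊢ —c→ p5
  p4 = 0 + 0 ⊢ deadlocked
  p5 = 0 ⊢ deadlocked
Reachable graph of Q (6 states):
  q0 = c.(a.c.0 + b.(0 + 0)) + c.(c.0 + (0 + 0 + 0))\{a,c} ⊢ —c→ q1, —c→ q2
  q1 = (c.0 + (0 + 0 + 0))\{a,c} ⊢ deadlocked
  q2 = a.c.0 + b.(0 + 0) ⊢ —a→ q3, —b→ q4
  q3 = c.0 ⊢ —c→ q5
  q4 = 0 + 0 ⊢ deadlocked
  q5 = 0 ⊢ deadlocked
Partition-refinement fixed point:
  B0 = {p0, q0}
  B1 = {p2, q2}
  B2 = {p1, p4, p5, q1, q4, q5}
  B3 = {p3, q3}
p0 ∈ B0, q0 ∈ B0 → same block

P ~ Q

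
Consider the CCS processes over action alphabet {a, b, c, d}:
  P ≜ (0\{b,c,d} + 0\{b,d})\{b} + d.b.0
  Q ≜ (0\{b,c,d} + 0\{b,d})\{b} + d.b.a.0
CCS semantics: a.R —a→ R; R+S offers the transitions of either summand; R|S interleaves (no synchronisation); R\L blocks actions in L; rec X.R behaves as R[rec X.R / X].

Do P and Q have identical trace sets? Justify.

Reachable graph of P (3 states):
  u0 = (0\{b,c,d} + 0\{b,d})\{b} + d.b.0 → —d→ u1
  u1 = b.0 → —b→ u2
  u2 = 0 → ∅
Reachable graph of Q (4 states):
  v0 = (0\{b,c,d} + 0\{b,d})\{b} + d.b.a.0 → —d→ v1
  v1 = b.a.0 → —b→ v2
  v2 = a.0 → —a→ v3
  v3 = 0 → ∅
Run σ = ⟨dba⟩ on Q: start {v0}
  step 1 (d): {v1}
  step 2 (b): {v2}
  step 3 (a): {v3}
  Q completes σ.
Run σ = ⟨dba⟩ on P: start {u0}
  step 1 (d): {u1}
  step 2 (b): {u2}
  step 3 (a): no successor for P

NO — witness ⟨dba⟩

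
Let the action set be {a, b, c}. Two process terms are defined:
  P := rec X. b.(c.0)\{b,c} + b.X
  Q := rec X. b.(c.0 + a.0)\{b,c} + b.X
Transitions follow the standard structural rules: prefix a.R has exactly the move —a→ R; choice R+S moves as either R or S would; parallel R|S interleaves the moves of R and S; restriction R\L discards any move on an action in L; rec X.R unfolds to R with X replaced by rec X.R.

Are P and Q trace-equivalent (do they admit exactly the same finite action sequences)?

trace-distinct — witness ⟨ba⟩

LTS(P): 2 reachable states
  m0 = rec X. b.(c.0)\{b,c} + b.X → ··b··> m0, ··b··> m1
  m1 = (c.0)\{b,c} → ·
LTS(Q): 3 reachable states
  n0 = rec X. b.(c.0 + a.0)\{b,c} + b.X → ··b··> n0, ··b··> n1
  n1 = (c.0 + a.0)\{b,c} → ··a··> n2
  n2 = 0\{b,c} → ·
Trace ⟨ba⟩ through Q, begin at {n0}:
  [1] b ⇒ {n0, n1}
  [2] a ⇒ {n2}
  ✓ Q
Trace ⟨ba⟩ through P, begin at {m0}:
  [1] b ⇒ {m0, m1}
  [2] a ⇒ ∅ (P stuck)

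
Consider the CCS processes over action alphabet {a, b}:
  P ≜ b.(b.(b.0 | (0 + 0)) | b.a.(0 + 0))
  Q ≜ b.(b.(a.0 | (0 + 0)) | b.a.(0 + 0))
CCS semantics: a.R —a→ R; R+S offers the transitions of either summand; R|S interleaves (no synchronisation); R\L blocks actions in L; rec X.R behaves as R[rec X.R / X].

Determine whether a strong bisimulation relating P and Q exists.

LTS(P): 10 reachable states
  p0 = b.(b.(b.0 | (0 + 0)) | b.a.(0 + 0)) has moves =b=> p1
  p1 = b.(b.0 | (0 + 0)) | b.a.(0 + 0) has moves =b=> p2, =b=> p3
  p2 = b.(b.0 | (0 + 0)) | a.(0 + 0) has moves =a=> p4, =b=> p5
  p3 = b.0 | (0 + 0) | b.a.(0 + 0) has moves =b=> p5, =b=> p6
  p4 = b.(b.0 | (0 + 0)) | (0 + 0) has moves =b=> p7
  p5 = b.0 | (0 + 0) | a.(0 + 0) has moves =a=> p7, =b=> p8
  p6 = 0 | (0 + 0) | b.a.(0 + 0) has moves =b=> p8
  p7 = b.0 | (0 + 0) | (0 + 0) has moves =b=> p9
  p8 = 0 | (0 + 0) | a.(0 + 0) has moves =a=> p9
  p9 = 0 | (0 + 0) | (0 + 0) has moves ·
LTS(Q): 10 reachable states
  q0 = b.(b.(a.0 | (0 + 0)) | b.a.(0 + 0)) has moves =b=> q1
  q1 = b.(a.0 | (0 + 0)) | b.a.(0 + 0) has moves =b=> q2, =b=> q3
  q2 = a.0 | (0 + 0) | b.a.(0 + 0) has moves =a=> q4, =b=> q5
  q3 = b.(a.0 | (0 + 0)) | a.(0 + 0) has moves =a=> q6, =b=> q5
  q4 = 0 | (0 + 0) | b.a.(0 + 0) has moves =b=> q7
  q5 = a.0 | (0 + 0) | a.(0 + 0) has moves =a=> q7, =a=> q8
  q6 = b.(a.0 | (0 + 0)) | (0 + 0) has moves =b=> q8
  q7 = 0 | (0 + 0) | a.(0 + 0) has moves =a=> q9
  q8 = a.0 | (0 + 0) | (0 + 0) has moves =a=> q9
  q9 = 0 | (0 + 0) | (0 + 0) has moves ·
Bisimilarity quotient blocks:
  B0 = {p0}
  B1 = {p1}
  B2 = {p3}
  B3 = {p6, q4, q6}
  B4 = {p8, q7, q8}
  B5 = {p9, q9}
  B6 = {p5}
  B7 = {p7}
  B8 = {p2}
  B9 = {p4}
  B10 = {q0}
  B11 = {q1}
  B12 = {q2, q3}
  B13 = {q5}
p0 ∈ B0, q0 ∈ B10 → different blocks

P ≁ Q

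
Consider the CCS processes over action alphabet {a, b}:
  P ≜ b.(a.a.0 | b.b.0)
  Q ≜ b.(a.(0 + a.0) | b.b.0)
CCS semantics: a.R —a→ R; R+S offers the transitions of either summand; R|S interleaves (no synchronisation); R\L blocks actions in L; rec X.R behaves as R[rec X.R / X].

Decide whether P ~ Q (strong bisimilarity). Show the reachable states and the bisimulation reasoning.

Reachable graph of P (10 states):
  p0 = b.(a.a.0 | b.b.0) :: --b--▸ p1
  p1 = a.a.0 | b.b.0 :: --a--▸ p2, --b--▸ p3
  p2 = a.0 | b.b.0 :: --a--▸ p4, --b--▸ p5
  p3 = a.a.0 | b.0 :: --a--▸ p5, --b--▸ p6
  p4 = 0 | b.b.0 :: --b--▸ p7
  p5 = a.0 | b.0 :: --a--▸ p7, --b--▸ p8
  p6 = a.a.0 | 0 :: --a--▸ p8
  p7 = 0 | b.0 :: --b--▸ p9
  p8 = a.0 | 0 :: --a--▸ p9
  p9 = 0 | 0 :: ∅
Reachable graph of Q (10 states):
  q0 = b.(a.(0 + a.0) | b.b.0) :: --b--▸ q1
  q1 = a.(0 + a.0) | b.b.0 :: --a--▸ q2, --b--▸ q3
  q2 = (0 + a.0) | b.b.0 :: --a--▸ q4, --b--▸ q5
  q3 = a.(0 + a.0) | b.0 :: --a--▸ q5, --b--▸ q6
  q4 = 0 | b.b.0 :: --b--▸ q7
  q5 = (0 + a.0) | b.0 :: --a--▸ q7, --b--▸ q8
  q6 = a.(0 + a.0) | 0 :: --a--▸ q8
  q7 = 0 | b.0 :: --b--▸ q9
  q8 = (0 + a.0) | 0 :: --a--▸ q9
  q9 = 0 | 0 :: ∅
Bisimilarity quotient blocks:
  B0 = {p0, q0}
  B1 = {p1, q1}
  B2 = {p3, q3}
  B3 = {p5, q5}
  B4 = {p7, q7}
  B5 = {p9, q9}
  B6 = {p8, q8}
  B7 = {p6, q6}
  B8 = {p2, q2}
  B9 = {p4, q4}
p0 ∈ B0, q0 ∈ B0 → same block

YES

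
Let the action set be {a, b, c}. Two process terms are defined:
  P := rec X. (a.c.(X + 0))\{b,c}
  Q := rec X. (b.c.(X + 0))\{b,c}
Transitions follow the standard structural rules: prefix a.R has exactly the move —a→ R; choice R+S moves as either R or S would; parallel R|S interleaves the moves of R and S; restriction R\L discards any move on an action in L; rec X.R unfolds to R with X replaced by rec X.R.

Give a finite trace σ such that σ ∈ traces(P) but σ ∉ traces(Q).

a

LTS(P): 2 reachable states
  m0 = rec X. (a.c.(X + 0))\{b,c} :: -a-> m1
  m1 = (c.((rec X. (a.c.(X + 0))\{b,c}) + 0))\{b,c} :: deadlocked
LTS(Q): 1 reachable states
  n0 = rec X. (b.c.(X + 0))\{b,c} :: deadlocked
Run σ = ⟨a⟩ on P: start {m0}
  step 1 (a): {m1}
  ✓ P
Run σ = ⟨a⟩ on Q: start {n0}
  step 1 (a): no successor for Q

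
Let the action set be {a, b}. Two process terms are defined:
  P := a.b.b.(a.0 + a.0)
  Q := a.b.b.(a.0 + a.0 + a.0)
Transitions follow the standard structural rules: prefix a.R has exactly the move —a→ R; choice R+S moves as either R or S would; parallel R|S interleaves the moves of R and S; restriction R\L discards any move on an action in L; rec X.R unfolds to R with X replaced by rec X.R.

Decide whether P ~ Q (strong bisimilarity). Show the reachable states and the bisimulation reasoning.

P's transition system — 5 states:
  u0 = a.b.b.(a.0 + a.0) has moves --a--▸ u1
  u1 = b.b.(a.0 + a.0) has moves --b--▸ u2
  u2 = b.(a.0 + a.0) has moves --b--▸ u3
  u3 = a.0 + a.0 has moves --a--▸ u4
  u4 = 0 has moves ∅
Q's transition system — 5 states:
  v0 = a.b.b.(a.0 + a.0 + a.0) has moves --a--▸ v1
  v1 = b.b.(a.0 + a.0 + a.0) has moves --b--▸ v2
  v2 = b.(a.0 + a.0 + a.0) has moves --b--▸ v3
  v3 = a.0 + a.0 + a.0 has moves --a--▸ v4
  v4 = 0 has moves ∅
Partition-refinement fixed point:
  B0 = {u0, v0}
  B1 = {u1, v1}
  B2 = {u2, v2}
  B3 = {u3, v3}
  B4 = {u4, v4}
u0 ∈ B0, v0 ∈ B0 → same block

P ~ Q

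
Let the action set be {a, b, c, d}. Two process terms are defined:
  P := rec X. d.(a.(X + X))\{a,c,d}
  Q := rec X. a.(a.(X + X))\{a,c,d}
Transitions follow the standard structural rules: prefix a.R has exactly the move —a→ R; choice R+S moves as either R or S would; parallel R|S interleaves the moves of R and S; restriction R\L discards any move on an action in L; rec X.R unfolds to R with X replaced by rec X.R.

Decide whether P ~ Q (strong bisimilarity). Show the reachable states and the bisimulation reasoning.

NO

LTS(P): 2 reachable states
  u0 = rec X. d.(a.(X + X))\{a,c,d} → --d--▸ u1
  u1 = (a.((rec X. d.(a.(X + X))\{a,c,d}) + (rec X. d.(a.(X + X))\{a,c,d})))\{a,c,d} → stopped
LTS(Q): 2 reachable states
  v0 = rec X. a.(a.(X + X))\{a,c,d} → --a--▸ v1
  v1 = (a.((rec X. a.(a.(X + X))\{a,c,d}) + (rec X. a.(a.(X + X))\{a,c,d})))\{a,c,d} → stopped
Partition-refinement fixed point:
  B0 = {u0}
  B1 = {u1, v1}
  B2 = {v0}
u0 ∈ B0, v0 ∈ B2 → different blocks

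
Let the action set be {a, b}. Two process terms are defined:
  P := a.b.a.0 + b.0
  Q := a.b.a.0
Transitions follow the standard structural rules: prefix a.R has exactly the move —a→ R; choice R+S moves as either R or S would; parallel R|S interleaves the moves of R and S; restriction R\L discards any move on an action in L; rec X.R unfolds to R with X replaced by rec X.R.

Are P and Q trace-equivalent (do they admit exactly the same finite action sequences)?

trace-distinct — witness ⟨b⟩

LTS(P): 4 reachable states
  p0 = a.b.a.0 + b.0 | —a→ p1, —b→ p2
  p1 = b.a.0 | —b→ p3
  p2 = 0 | deadlocked
  p3 = a.0 | —a→ p2
LTS(Q): 4 reachable states
  q0 = a.b.a.0 | —a→ q1
  q1 = b.a.0 | —b→ q2
  q2 = a.0 | —a→ q3
  q3 = 0 | deadlocked
Executing b from P (initial set {p0}):
  step 1 (b): {p2}
  P completes σ.
Executing b from Q (initial set {q0}):
  step 1 (b): ∅  — Q cannot continue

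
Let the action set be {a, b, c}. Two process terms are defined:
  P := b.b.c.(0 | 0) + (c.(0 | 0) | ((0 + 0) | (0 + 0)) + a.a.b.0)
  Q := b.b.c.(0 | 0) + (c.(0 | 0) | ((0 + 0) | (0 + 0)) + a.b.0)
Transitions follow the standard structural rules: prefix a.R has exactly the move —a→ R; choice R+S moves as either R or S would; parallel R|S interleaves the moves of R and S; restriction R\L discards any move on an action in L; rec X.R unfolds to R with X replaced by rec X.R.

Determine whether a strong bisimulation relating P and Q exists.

Reachable graph of P (8 states):
  s0 = b.b.c.(0 | 0) + (c.(0 | 0) | ((0 + 0) | (0 + 0)) + a.a.b.0) has moves ··a··> s1, ··b··> s2, ··c··> s3
  s1 = a.b.0 has moves ··a··> s4
  s2 = b.c.(0 | 0) has moves ··b··> s5
  s3 = 0 | 0 | ((0 + 0) | (0 + 0)) has moves ∅
  s4 = b.0 has moves ··b··> s6
  s5 = c.(0 | 0) has moves ··c··> s7
  s6 = 0 has moves ∅
  s7 = 0 | 0 has moves ∅
Reachable graph of Q (7 states):
  t0 = b.b.c.(0 | 0) + (c.(0 | 0) | ((0 + 0) | (0 + 0)) + a.b.0) has moves ··a··> t1, ··b··> t2, ··c··> t3
  t1 = b.0 has moves ··b··> t4
  t2 = b.c.(0 | 0) has moves ··b··> t5
  t3 = 0 | 0 | ((0 + 0) | (0 + 0)) has moves ∅
  t4 = 0 has moves ∅
  t5 = c.(0 | 0) has moves ··c··> t6
  t6 = 0 | 0 has moves ∅
Coarsest stable partition (strong bisimilarity classes):
  B0 = {s0}
  B1 = {s1}
  B2 = {s4, t1}
  B3 = {s3, s6, s7, t3, t4, t6}
  B4 = {s2, t2}
  B5 = {s5, t5}
  B6 = {t0}
s0 ∈ B0, t0 ∈ B6 → different blocks

not bisimilar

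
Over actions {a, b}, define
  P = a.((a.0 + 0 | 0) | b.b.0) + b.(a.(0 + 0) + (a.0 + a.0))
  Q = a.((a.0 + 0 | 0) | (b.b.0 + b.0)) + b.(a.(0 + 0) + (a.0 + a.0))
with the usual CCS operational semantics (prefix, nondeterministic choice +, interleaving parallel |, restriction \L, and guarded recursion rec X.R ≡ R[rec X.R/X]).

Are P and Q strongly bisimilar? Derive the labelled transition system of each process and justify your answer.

not bisimilar

P's transition system — 10 states:
  m0 = a.((a.0 + 0 | 0) | b.b.0) + b.(a.(0 + 0) + (a.0 + a.0)) :: =a=> m1, =b=> m2
  m1 = (a.0 + 0 | 0) | b.b.0 :: =a=> m3, =b=> m4
  m2 = a.(0 + 0) + (a.0 + a.0) :: =a=> m5, =a=> m6
  m3 = 0 | b.b.0 :: =b=> m7
  m4 = (a.0 + 0 | 0) | b.0 :: =a=> m7, =b=> m8
  m5 = 0 :: ·
  m6 = 0 + 0 :: ·
  m7 = 0 | b.0 :: =b=> m9
  m8 = (a.0 + 0 | 0) | 0 :: =a=> m9
  m9 = 0 | 0 :: ·
Q's transition system — 10 states:
  n0 = a.((a.0 + 0 | 0) | (b.b.0 + b.0)) + b.(a.(0 + 0) + (a.0 + a.0)) :: =a=> n1, =b=> n2
  n1 = (a.0 + 0 | 0) | (b.b.0 + b.0) :: =a=> n3, =b=> n4, =b=> n5
  n2 = a.(0 + 0) + (a.0 + a.0) :: =a=> n6, =a=> n7
  n3 = 0 | (b.b.0 + b.0) :: =b=> n8, =b=> n9
  n4 = (a.0 + 0 | 0) | 0 :: =a=> n8
  n5 = (a.0 + 0 | 0) | b.0 :: =a=> n9, =b=> n4
  n6 = 0 :: ·
  n7 = 0 + 0 :: ·
  n8 = 0 | 0 :: ·
  n9 = 0 | b.0 :: =b=> n8
Coarsest stable partition (strong bisimilarity classes):
  B0 = {m0}
  B1 = {m2, m8, n2, n4}
  B2 = {m5, m6, m9, n6, n7, n8}
  B3 = {m1}
  B4 = {m4, n5}
  B5 = {m7, n9}
  B6 = {m3}
  B7 = {n0}
  B8 = {n1}
  B9 = {n3}
m0 ∈ B0, n0 ∈ B7 → different blocks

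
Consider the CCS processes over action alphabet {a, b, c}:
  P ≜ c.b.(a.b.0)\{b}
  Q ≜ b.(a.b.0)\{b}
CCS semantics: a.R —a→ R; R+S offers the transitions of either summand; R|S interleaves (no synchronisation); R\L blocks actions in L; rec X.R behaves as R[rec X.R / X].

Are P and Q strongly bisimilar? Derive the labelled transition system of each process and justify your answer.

not bisimilar

LTS(P): 4 reachable states
  u0 = c.b.(a.b.0)\{b} → =c=> u1
  u1 = b.(a.b.0)\{b} → =b=> u2
  u2 = (a.b.0)\{b} → =a=> u3
  u3 = (b.0)\{b} → (no moves)
LTS(Q): 3 reachable states
  v0 = b.(a.b.0)\{b} → =b=> v1
  v1 = (a.b.0)\{b} → =a=> v2
  v2 = (b.0)\{b} → (no moves)
Bisimilarity quotient blocks:
  B0 = {u0}
  B1 = {u1, v0}
  B2 = {u2, v1}
  B3 = {u3, v2}
u0 ∈ B0, v0 ∈ B1 → different blocks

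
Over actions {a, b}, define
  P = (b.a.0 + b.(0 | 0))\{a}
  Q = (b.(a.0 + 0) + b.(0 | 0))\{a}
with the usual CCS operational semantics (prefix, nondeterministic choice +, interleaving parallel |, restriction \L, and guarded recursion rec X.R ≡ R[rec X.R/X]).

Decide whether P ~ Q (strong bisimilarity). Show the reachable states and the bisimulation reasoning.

bisimilar

Reachable graph of P (3 states):
  u0 = (b.a.0 + b.(0 | 0))\{a} :: =b=> u1, =b=> u2
  u1 = (0 | 0)\{a} :: ·
  u2 = (a.0)\{a} :: ·
Reachable graph of Q (3 states):
  v0 = (b.(a.0 + 0) + b.(0 | 0))\{a} :: =b=> v1, =b=> v2
  v1 = (0 | 0)\{a} :: ·
  v2 = (a.0 + 0)\{a} :: ·
Coarsest stable partition (strong bisimilarity classes):
  B0 = {u0, v0}
  B1 = {u1, u2, v1, v2}
u0 ∈ B0, v0 ∈ B0 → same block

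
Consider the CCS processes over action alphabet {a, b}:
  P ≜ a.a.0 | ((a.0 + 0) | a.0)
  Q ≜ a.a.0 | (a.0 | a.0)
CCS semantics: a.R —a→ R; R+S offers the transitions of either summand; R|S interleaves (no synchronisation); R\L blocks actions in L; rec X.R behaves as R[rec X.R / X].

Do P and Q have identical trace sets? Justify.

traces(P) = traces(Q)

Reachable graph of P (12 states):
  m0 = a.a.0 | ((a.0 + 0) | a.0) | —a→ m1, —a→ m2, —a→ m3
  m1 = a.0 | ((a.0 + 0) | a.0) | —a→ m4, —a→ m5, —a→ m6
  m2 = a.a.0 | ((a.0 + 0) | 0) | —a→ m5, —a→ m7
  m3 = a.a.0 | (0 | a.0) | —a→ m6, —a→ m7
  m4 = 0 | ((a.0 + 0) | a.0) | —a→ m8, —a→ m9
  m5 = a.0 | ((a.0 + 0) | 0) | —a→ m10, —a→ m8
  m6 = a.0 | (0 | a.0) | —a→ m10, —a→ m9
  m7 = a.a.0 | (0 | 0) | —a→ m10
  m8 = 0 | ((a.0 + 0) | 0) | —a→ m11
  m9 = 0 | (0 | a.0) | —a→ m11
  m10 = a.0 | (0 | 0) | —a→ m11
  m11 = 0 | (0 | 0) | ∅
Reachable graph of Q (12 states):
  n0 = a.a.0 | (a.0 | a.0) | —a→ n1, —a→ n2, —a→ n3
  n1 = a.0 | (a.0 | a.0) | —a→ n4, —a→ n5, —a→ n6
  n2 = a.a.0 | (0 | a.0) | —a→ n5, —a→ n7
  n3 = a.a.0 | (a.0 | 0) | —a→ n6, —a→ n7
  n4 = 0 | (a.0 | a.0) | —a→ n8, —a→ n9
  n5 = a.0 | (0 | a.0) | —a→ n10, —a→ n8
  n6 = a.0 | (a.0 | 0) | —a→ n10, —a→ n9
  n7 = a.a.0 | (0 | 0) | —a→ n10
  n8 = 0 | (0 | a.0) | —a→ n11
  n9 = 0 | (a.0 | 0) | —a→ n11
  n10 = a.0 | (0 | 0) | —a→ n11
  n11 = 0 | (0 | 0) | ∅
Bisimilarity quotient blocks:
  B0 = {m0, n0}
  B1 = {m1, m2, m3, n1, n2, n3}
  B2 = {m4, m5, m6, m7, n4, n5, n6, n7}
  B3 = {m10, m8, m9, n10, n8, n9}
  B4 = {m11, n11}
m0 ∈ B0, n0 ∈ B0 → same block
Bisimilar ⇒ trace-equivalent.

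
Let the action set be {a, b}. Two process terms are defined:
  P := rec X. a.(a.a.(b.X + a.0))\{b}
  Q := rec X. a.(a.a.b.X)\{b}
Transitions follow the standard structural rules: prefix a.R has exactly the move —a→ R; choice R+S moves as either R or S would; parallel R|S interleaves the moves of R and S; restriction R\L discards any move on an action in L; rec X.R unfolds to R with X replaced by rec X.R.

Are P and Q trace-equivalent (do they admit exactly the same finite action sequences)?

NO — witness ⟨aaaa⟩

LTS(P): 5 reachable states
  u0 = rec X. a.(a.a.(b.X + a.0))\{b} has moves ··a··> u1
  u1 = (a.a.(b.(rec X. a.(a.a.(b.X + a.0))\{b}) + a.0))\{b} has moves ··a··> u2
  u2 = (a.(b.(rec X. a.(a.a.(b.X + a.0))\{b}) + a.0))\{b} has moves ··a··> u3
  u3 = (b.(rec X. a.(a.a.(b.X + a.0))\{b}) + a.0)\{b} has moves ··a··> u4
  u4 = 0\{b} has moves (no moves)
LTS(Q): 4 reachable states
  v0 = rec X. a.(a.a.b.X)\{b} has moves ··a··> v1
  v1 = (a.a.b.(rec X. a.(a.a.b.X)\{b}))\{b} has moves ··a··> v2
  v2 = (a.b.(rec X. a.(a.a.b.X)\{b}))\{b} has moves ··a··> v3
  v3 = (b.(rec X. a.(a.a.b.X)\{b}))\{b} has moves (no moves)
Run σ = ⟨aaaa⟩ on P: start {u0}
  after a @ step 1: {u1}
  after a @ step 2: {u2}
  after a @ step 3: {u3}
  after a @ step 4: {u4}
  ✓ P
Run σ = ⟨aaaa⟩ on Q: start {v0}
  after a @ step 1: {v1}
  after a @ step 2: {v2}
  after a @ step 3: {v3}
  after a @ step 4: ∅ (Q stuck)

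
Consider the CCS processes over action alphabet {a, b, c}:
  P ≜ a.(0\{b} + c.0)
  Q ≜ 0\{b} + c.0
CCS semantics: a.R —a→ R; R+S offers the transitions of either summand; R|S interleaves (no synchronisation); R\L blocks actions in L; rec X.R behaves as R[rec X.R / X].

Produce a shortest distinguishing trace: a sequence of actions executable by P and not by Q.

Reachable graph of P (3 states):
  u0 = a.(0\{b} + c.0) ⊢ --a--▸ u1
  u1 = 0\{b} + c.0 ⊢ --c--▸ u2
  u2 = 0 ⊢ (no moves)
Reachable graph of Q (2 states):
  v0 = 0\{b} + c.0 ⊢ --c--▸ v1
  v1 = 0 ⊢ (no moves)
Run σ = ⟨a⟩ on P: start {u0}
  step 1 (a): {u1}
  P completes σ.
Run σ = ⟨a⟩ on Q: start {v0}
  step 1 (a): ∅ (Q stuck)

a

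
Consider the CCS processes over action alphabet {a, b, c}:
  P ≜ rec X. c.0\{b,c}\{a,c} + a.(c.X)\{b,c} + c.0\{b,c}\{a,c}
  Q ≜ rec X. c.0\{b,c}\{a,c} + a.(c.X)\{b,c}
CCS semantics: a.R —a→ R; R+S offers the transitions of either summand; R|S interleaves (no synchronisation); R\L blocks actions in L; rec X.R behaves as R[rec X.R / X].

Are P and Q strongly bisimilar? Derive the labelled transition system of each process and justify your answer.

P ~ Q

LTS(P): 3 reachable states
  u0 = rec X. c.0\{b,c}\{a,c} + a.(c.X)\{b,c} + c.0\{b,c}\{a,c} ⊢ —a→ u1, —c→ u2
  u1 = (c.(rec X. c.0\{b,c}\{a,c} + a.(c.X)\{b,c} + c.0\{b,c}\{a,c}))\{b,c} ⊢ deadlocked
  u2 = 0\{b,c}\{a,c} ⊢ deadlocked
LTS(Q): 3 reachable states
  v0 = rec X. c.0\{b,c}\{a,c} + a.(c.X)\{b,c} ⊢ —a→ v1, —c→ v2
  v1 = (c.(rec X. c.0\{b,c}\{a,c} + a.(c.X)\{b,c}))\{b,c} ⊢ deadlocked
  v2 = 0\{b,c}\{a,c} ⊢ deadlocked
Coarsest stable partition (strong bisimilarity classes):
  B0 = {u0, v0}
  B1 = {u1, u2, v1, v2}
u0 ∈ B0, v0 ∈ B0 → same block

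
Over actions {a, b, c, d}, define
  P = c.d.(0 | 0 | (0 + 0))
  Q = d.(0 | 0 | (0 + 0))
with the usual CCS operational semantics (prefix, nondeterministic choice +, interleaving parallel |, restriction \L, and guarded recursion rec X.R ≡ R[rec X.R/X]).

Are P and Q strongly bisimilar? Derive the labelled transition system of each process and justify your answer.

LTS(P): 3 reachable states
  m0 = c.d.(0 | 0 | (0 + 0)) ⊢ --c--▸ m1
  m1 = d.(0 | 0 | (0 + 0)) ⊢ --d--▸ m2
  m2 = 0 | 0 | (0 + 0) ⊢ stopped
LTS(Q): 2 reachable states
  n0 = d.(0 | 0 | (0 + 0)) ⊢ --d--▸ n1
  n1 = 0 | 0 | (0 + 0) ⊢ stopped
Partition-refinement fixed point:
  B0 = {m0}
  B1 = {m1, n0}
  B2 = {m2, n1}
m0 ∈ B0, n0 ∈ B1 → different blocks

NO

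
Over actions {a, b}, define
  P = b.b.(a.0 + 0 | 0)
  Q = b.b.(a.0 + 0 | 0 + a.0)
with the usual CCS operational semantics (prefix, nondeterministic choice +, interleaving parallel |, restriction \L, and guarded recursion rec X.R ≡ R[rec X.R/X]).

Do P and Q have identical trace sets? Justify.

trace-equivalent

P's transition system — 4 states:
  m0 = b.b.(a.0 + 0 | 0) :: ··b··> m1
  m1 = b.(a.0 + 0 | 0) :: ··b··> m2
  m2 = a.0 + 0 | 0 :: ··a··> m3
  m3 = 0 :: (no moves)
Q's transition system — 4 states:
  n0 = b.b.(a.0 + 0 | 0 + a.0) :: ··b··> n1
  n1 = b.(a.0 + 0 | 0 + a.0) :: ··b··> n2
  n2 = a.0 + 0 | 0 + a.0 :: ··a··> n3
  n3 = 0 :: (no moves)
Bisimilarity quotient blocks:
  B0 = {m0, n0}
  B1 = {m1, n1}
  B2 = {m2, n2}
  B3 = {m3, n3}
m0 ∈ B0, n0 ∈ B0 → same block
Bisimilar ⇒ trace-equivalent.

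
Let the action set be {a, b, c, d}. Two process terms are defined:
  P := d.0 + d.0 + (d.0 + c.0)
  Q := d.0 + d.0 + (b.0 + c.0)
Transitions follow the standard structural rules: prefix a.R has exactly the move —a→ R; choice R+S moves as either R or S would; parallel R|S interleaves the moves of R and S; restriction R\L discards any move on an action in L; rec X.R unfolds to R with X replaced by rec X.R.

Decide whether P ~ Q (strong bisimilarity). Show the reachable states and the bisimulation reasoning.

P's transition system — 2 states:
  m0 = d.0 + d.0 + (d.0 + c.0) → -c-> m1, -d-> m1
  m1 = 0 → ∅
Q's transition system — 2 states:
  n0 = d.0 + d.0 + (b.0 + c.0) → -b-> n1, -c-> n1, -d-> n1
  n1 = 0 → ∅
Partition-refinement fixed point:
  B0 = {m0}
  B1 = {m1, n1}
  B2 = {n0}
m0 ∈ B0, n0 ∈ B2 → different blocks

P ≁ Q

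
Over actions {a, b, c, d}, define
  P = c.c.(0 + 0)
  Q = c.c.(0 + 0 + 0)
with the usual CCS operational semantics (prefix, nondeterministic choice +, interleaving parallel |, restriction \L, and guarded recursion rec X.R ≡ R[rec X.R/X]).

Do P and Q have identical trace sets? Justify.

traces(P) = traces(Q)

P's transition system — 3 states:
  p0 = c.c.(0 + 0) :: --c--▸ p1
  p1 = c.(0 + 0) :: --c--▸ p2
  p2 = 0 + 0 :: ∅
Q's transition system — 3 states:
  q0 = c.c.(0 + 0 + 0) :: --c--▸ q1
  q1 = c.(0 + 0 + 0) :: --c--▸ q2
  q2 = 0 + 0 + 0 :: ∅
Partition-refinement fixed point:
  B0 = {p0, q0}
  B1 = {p1, q1}
  B2 = {p2, q2}
p0 ∈ B0, q0 ∈ B0 → same block
Bisimilar ⇒ trace-equivalent.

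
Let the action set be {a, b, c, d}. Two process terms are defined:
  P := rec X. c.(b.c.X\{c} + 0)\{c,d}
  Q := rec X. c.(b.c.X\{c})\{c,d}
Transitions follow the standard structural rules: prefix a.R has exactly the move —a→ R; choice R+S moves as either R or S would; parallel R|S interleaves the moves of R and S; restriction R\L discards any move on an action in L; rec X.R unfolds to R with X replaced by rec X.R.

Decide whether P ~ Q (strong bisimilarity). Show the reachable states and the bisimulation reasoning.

P's transition system — 3 states:
  p0 = rec X. c.(b.c.X\{c} + 0)\{c,d} ⊢ —c→ p1
  p1 = (b.c.(rec X. c.(b.c.X\{c} + 0)\{c,d})\{c} + 0)\{c,d} ⊢ —b→ p2
  p2 = (c.(rec X. c.(b.c.X\{c} + 0)\{c,d})\{c})\{c,d} ⊢ stopped
Q's transition system — 3 states:
  q0 = rec X. c.(b.c.X\{c})\{c,d} ⊢ —c→ q1
  q1 = (b.c.(rec X. c.(b.c.X\{c})\{c,d})\{c})\{c,d} ⊢ —b→ q2
  q2 = (c.(rec X. c.(b.c.X\{c})\{c,d})\{c})\{c,d} ⊢ stopped
Partition-refinement fixed point:
  B0 = {p0, q0}
  B1 = {p1, q1}
  B2 = {p2, q2}
p0 ∈ B0, q0 ∈ B0 → same block

bisimilar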